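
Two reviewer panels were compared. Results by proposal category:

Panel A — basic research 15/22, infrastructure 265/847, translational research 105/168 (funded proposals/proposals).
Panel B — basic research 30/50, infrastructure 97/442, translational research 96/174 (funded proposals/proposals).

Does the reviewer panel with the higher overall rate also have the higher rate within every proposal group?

Yes

Basic research: Panel A 15/22 = 68.2%, Panel B 30/50 = 60.0% → Panel A
Infrastructure: Panel A 265/847 = 31.3%, Panel B 97/442 = 21.9% → Panel A
Translational research: Panel A 105/168 = 62.5%, Panel B 96/174 = 55.2% → Panel A
Overall: Panel A 385/1037 = 37.1%, Panel B 223/666 = 33.5% → Panel A
Panel A wins overall and in every proposal group — no reversal.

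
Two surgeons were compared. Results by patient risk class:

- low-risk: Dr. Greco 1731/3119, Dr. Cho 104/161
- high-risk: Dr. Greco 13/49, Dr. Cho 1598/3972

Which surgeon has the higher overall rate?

Dr. Greco

Low-risk: Dr. Greco 1731/3119 = 55.5%, Dr. Cho 104/161 = 64.6% → Dr. Cho
High-risk: Dr. Greco 13/49 = 26.5%, Dr. Cho 1598/3972 = 40.2% → Dr. Cho
Overall: Dr. Greco 1744/3168 = 55.1%, Dr. Cho 1702/4133 = 41.2% → Dr. Greco
(Dr. Cho wins every patient risk group but Dr. Greco wins overall — Dr. Cho's operations skew toward the low-rate high-risk group.)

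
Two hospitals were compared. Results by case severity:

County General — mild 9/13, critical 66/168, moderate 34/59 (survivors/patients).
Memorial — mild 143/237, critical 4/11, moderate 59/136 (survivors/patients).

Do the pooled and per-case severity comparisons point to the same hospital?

Mild: County General 9/13 = 69.2%, Memorial 143/237 = 60.3% → County General
Critical: County General 66/168 = 39.3%, Memorial 4/11 = 36.4% → County General
Moderate: County General 34/59 = 57.6%, Memorial 59/136 = 43.4% → County General
Overall: County General 109/240 = 45.4%, Memorial 206/384 = 53.6% → Memorial
County General wins each case group but Memorial wins overall — the comparison reverses. County General's patients skew toward critical, which has a lower base rate.

No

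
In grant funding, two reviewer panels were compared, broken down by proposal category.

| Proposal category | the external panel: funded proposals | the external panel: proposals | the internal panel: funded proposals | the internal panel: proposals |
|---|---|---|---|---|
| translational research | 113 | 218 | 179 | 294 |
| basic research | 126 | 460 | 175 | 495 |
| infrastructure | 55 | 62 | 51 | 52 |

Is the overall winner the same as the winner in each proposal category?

Translational research: the external panel 113/218 = 51.8%, the internal panel 179/294 = 60.9% → the internal panel
Basic research: the external panel 126/460 = 27.4%, the internal panel 175/495 = 35.4% → the internal panel
Infrastructure: the external panel 55/62 = 88.7%, the internal panel 51/52 = 98.1% → the internal panel
Overall: the external panel 294/740 = 39.7%, the internal panel 405/841 = 48.2% → the internal panel
The internal panel wins overall and in every proposal group — no reversal.

Yes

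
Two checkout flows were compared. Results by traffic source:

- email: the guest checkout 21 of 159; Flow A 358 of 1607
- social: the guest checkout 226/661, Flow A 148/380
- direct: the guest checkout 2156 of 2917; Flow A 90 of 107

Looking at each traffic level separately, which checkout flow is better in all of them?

Email: the guest checkout 21/159 = 13.2%, Flow A 358/1607 = 22.3% → Flow A
Social: the guest checkout 226/661 = 34.2%, Flow A 148/380 = 38.9% → Flow A
Direct: the guest checkout 2156/2917 = 73.9%, Flow A 90/107 = 84.1% → Flow A
Flow A has the higher rate in all 3 groups.

Flow A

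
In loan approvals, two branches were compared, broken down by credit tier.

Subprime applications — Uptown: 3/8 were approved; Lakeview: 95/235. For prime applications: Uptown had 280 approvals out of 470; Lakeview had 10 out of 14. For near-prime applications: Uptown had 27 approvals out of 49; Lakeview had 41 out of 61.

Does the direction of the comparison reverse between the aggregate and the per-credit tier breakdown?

Yes

Subprime: Uptown 3/8 = 37.5%, Lakeview 95/235 = 40.4% → Lakeview
Prime: Uptown 280/470 = 59.6%, Lakeview 10/14 = 71.4% → Lakeview
Near-prime: Uptown 27/49 = 55.1%, Lakeview 41/61 = 67.2% → Lakeview
Overall: Uptown 310/527 = 58.8%, Lakeview 146/310 = 47.1% → Uptown
Lakeview wins each credit group but Uptown wins overall — the comparison reverses. Lakeview's applications skew toward subprime, which has a lower base rate.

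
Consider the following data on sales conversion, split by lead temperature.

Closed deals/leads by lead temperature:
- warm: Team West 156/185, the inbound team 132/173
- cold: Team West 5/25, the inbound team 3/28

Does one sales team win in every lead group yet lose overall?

Warm: Team West 156/185 = 84.3%, the inbound team 132/173 = 76.3% → Team West
Cold: Team West 5/25 = 20.0%, the inbound team 3/28 = 10.7% → Team West
Overall: Team West 161/210 = 76.7%, the inbound team 135/201 = 67.2% → Team West
Team West wins overall and in every lead group — no reversal.

No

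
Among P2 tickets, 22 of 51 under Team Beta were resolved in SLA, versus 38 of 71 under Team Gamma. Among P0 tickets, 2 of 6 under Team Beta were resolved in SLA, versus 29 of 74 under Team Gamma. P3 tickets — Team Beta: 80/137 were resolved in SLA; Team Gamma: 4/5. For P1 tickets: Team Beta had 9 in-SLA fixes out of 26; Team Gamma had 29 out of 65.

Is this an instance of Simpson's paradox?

P2: Team Beta 22/51 = 43.1%, Team Gamma 38/71 = 53.5% → Team Gamma
P0: Team Beta 2/6 = 33.3%, Team Gamma 29/74 = 39.2% → Team Gamma
P3: Team Beta 80/137 = 58.4%, Team Gamma 4/5 = 80.0% → Team Gamma
P1: Team Beta 9/26 = 34.6%, Team Gamma 29/65 = 44.6% → Team Gamma
Overall: Team Beta 113/220 = 51.4%, Team Gamma 100/215 = 46.5% → Team Beta
Team Gamma wins each ticket group but Team Beta wins overall — the comparison reverses. Team Gamma's tickets skew toward P0, which has a lower base rate.

Yes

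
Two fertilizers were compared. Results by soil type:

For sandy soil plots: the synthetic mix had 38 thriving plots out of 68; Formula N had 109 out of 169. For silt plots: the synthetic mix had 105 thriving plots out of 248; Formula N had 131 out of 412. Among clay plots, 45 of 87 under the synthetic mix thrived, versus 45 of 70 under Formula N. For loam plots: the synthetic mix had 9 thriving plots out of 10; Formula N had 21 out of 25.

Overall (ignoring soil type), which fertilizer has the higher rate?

the synthetic mix

Sandy soil: the synthetic mix 38/68 = 55.9%, Formula N 109/169 = 64.5% → Formula N
Silt: the synthetic mix 105/248 = 42.3%, Formula N 131/412 = 31.8% → the synthetic mix
Clay: the synthetic mix 45/87 = 51.7%, Formula N 45/70 = 64.3% → Formula N
Loam: the synthetic mix 9/10 = 90.0%, Formula N 21/25 = 84.0% → the synthetic mix
Overall: the synthetic mix 197/413 = 47.7%, Formula N 306/676 = 45.3% → the synthetic mix
(Neither sweeps every soil group, but the synthetic mix has the higher pooled rate.)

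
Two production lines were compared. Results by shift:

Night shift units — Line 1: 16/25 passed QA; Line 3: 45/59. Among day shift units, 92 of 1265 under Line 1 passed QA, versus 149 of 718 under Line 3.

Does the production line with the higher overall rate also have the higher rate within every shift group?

Night shift: Line 1 16/25 = 64.0%, Line 3 45/59 = 76.3% → Line 3
Day shift: Line 1 92/1265 = 7.3%, Line 3 149/718 = 20.8% → Line 3
Overall: Line 1 108/1290 = 8.4%, Line 3 194/777 = 25.0% → Line 3
Line 3 wins overall and in every shift group — no reversal.

Yes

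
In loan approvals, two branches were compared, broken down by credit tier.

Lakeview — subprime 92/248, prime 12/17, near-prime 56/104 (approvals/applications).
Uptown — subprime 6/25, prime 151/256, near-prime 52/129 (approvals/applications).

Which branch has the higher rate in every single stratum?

Subprime: Lakeview 92/248 = 37.1%, Uptown 6/25 = 24.0% → Lakeview
Prime: Lakeview 12/17 = 70.6%, Uptown 151/256 = 59.0% → Lakeview
Near-prime: Lakeview 56/104 = 53.8%, Uptown 52/129 = 40.3% → Lakeview
Lakeview has the higher rate in all 3 groups.

Lakeview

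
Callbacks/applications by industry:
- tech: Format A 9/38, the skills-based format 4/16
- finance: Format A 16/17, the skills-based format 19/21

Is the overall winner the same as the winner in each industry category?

No

Tech: Format A 9/38 = 23.7%, the skills-based format 4/16 = 25.0% → the skills-based format
Finance: Format A 16/17 = 94.1%, the skills-based format 19/21 = 90.5% → Format A
Overall: Format A 25/55 = 45.5%, the skills-based format 23/37 = 62.2% → the skills-based format
Neither sweeps: Format A wins 1 of 2 groups, the skills-based format wins 1. The skills-based format wins overall but not every group — no Simpson reversal.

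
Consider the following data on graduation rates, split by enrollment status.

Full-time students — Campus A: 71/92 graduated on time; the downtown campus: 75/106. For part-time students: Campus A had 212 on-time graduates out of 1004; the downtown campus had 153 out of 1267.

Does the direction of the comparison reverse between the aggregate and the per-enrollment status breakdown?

Full-time: Campus A 71/92 = 77.2%, the downtown campus 75/106 = 70.8% → Campus A
Part-time: Campus A 212/1004 = 21.1%, the downtown campus 153/1267 = 12.1% → Campus A
Overall: Campus A 283/1096 = 25.8%, the downtown campus 228/1373 = 16.6% → Campus A
Campus A wins overall and in every enrollment group — no reversal.

No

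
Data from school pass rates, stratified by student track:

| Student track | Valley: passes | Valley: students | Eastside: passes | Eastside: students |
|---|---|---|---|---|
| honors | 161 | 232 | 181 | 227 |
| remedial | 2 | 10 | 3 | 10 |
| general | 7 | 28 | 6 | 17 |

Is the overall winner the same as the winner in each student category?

Honors: Valley 161/232 = 69.4%, Eastside 181/227 = 79.7% → Eastside
Remedial: Valley 2/10 = 20.0%, Eastside 3/10 = 30.0% → Eastside
General: Valley 7/28 = 25.0%, Eastside 6/17 = 35.3% → Eastside
Overall: Valley 170/270 = 63.0%, Eastside 190/254 = 74.8% → Eastside
Eastside wins overall and in every student group — no reversal.

Yes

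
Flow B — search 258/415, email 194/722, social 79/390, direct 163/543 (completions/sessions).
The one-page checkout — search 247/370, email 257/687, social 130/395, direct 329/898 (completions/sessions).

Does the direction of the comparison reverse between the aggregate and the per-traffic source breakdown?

No

Search: Flow B 258/415 = 62.2%, the one-page checkout 247/370 = 66.8% → the one-page checkout
Email: Flow B 194/722 = 26.9%, the one-page checkout 257/687 = 37.4% → the one-page checkout
Social: Flow B 79/390 = 20.3%, the one-page checkout 130/395 = 32.9% → the one-page checkout
Direct: Flow B 163/543 = 30.0%, the one-page checkout 329/898 = 36.6% → the one-page checkout
Overall: Flow B 694/2070 = 33.5%, the one-page checkout 963/2350 = 41.0% → the one-page checkout
The one-page checkout wins overall and in every traffic group — no reversal.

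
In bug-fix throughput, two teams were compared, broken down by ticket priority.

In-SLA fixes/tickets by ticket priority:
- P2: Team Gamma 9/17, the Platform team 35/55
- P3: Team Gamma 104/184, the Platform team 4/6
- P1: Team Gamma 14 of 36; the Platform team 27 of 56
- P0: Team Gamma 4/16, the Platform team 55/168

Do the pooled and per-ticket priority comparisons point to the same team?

No

P2: Team Gamma 9/17 = 52.9%, the Platform team 35/55 = 63.6% → the Platform team
P3: Team Gamma 104/184 = 56.5%, the Platform team 4/6 = 66.7% → the Platform team
P1: Team Gamma 14/36 = 38.9%, the Platform team 27/56 = 48.2% → the Platform team
P0: Team Gamma 4/16 = 25.0%, the Platform team 55/168 = 32.7% → the Platform team
Overall: Team Gamma 131/253 = 51.8%, the Platform team 121/285 = 42.5% → Team Gamma
The Platform team wins each ticket group but Team Gamma wins overall — the comparison reverses. The Platform team's tickets skew toward P0, which has a lower base rate.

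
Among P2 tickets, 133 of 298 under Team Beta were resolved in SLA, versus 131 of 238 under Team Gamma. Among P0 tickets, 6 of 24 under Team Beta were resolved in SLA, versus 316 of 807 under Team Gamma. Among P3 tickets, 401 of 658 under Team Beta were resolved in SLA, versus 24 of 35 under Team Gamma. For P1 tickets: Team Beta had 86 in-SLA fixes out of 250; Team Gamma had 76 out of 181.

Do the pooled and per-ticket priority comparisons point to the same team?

P2: Team Beta 133/298 = 44.6%, Team Gamma 131/238 = 55.0% → Team Gamma
P0: Team Beta 6/24 = 25.0%, Team Gamma 316/807 = 39.2% → Team Gamma
P3: Team Beta 401/658 = 60.9%, Team Gamma 24/35 = 68.6% → Team Gamma
P1: Team Beta 86/250 = 34.4%, Team Gamma 76/181 = 42.0% → Team Gamma
Overall: Team Beta 626/1230 = 50.9%, Team Gamma 547/1261 = 43.4% → Team Beta
Team Gamma wins each ticket group but Team Beta wins overall — the comparison reverses. Team Gamma's tickets skew toward P0, which has a lower base rate.

No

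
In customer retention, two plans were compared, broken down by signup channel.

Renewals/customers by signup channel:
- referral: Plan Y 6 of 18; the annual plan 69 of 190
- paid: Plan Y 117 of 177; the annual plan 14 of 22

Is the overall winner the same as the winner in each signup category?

Referral: Plan Y 6/18 = 33.3%, the annual plan 69/190 = 36.3% → the annual plan
Paid: Plan Y 117/177 = 66.1%, the annual plan 14/22 = 63.6% → Plan Y
Overall: Plan Y 123/195 = 63.1%, the annual plan 83/212 = 39.2% → Plan Y
Neither sweeps: Plan Y wins 1 of 2 groups, the annual plan wins 1. Plan Y wins overall but not every group — no Simpson reversal.

No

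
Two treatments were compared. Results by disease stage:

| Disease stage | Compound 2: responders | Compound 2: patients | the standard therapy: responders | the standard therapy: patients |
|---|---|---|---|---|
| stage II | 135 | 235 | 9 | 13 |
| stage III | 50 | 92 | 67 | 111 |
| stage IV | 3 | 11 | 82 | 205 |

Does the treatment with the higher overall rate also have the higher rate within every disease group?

Stage II: Compound 2 135/235 = 57.4%, the standard therapy 9/13 = 69.2% → the standard therapy
Stage III: Compound 2 50/92 = 54.3%, the standard therapy 67/111 = 60.4% → the standard therapy
Stage IV: Compound 2 3/11 = 27.3%, the standard therapy 82/205 = 40.0% → the standard therapy
Overall: Compound 2 188/338 = 55.6%, the standard therapy 158/329 = 48.0% → Compound 2
The standard therapy wins each disease group but Compound 2 wins overall — the comparison reverses. The standard therapy's patients skew toward stage IV, which has a lower base rate.

No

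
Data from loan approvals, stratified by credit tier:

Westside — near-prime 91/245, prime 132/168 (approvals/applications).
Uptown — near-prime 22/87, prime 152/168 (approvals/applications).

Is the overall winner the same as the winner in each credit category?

Near-prime: Westside 91/245 = 37.1%, Uptown 22/87 = 25.3% → Westside
Prime: Westside 132/168 = 78.6%, Uptown 152/168 = 90.5% → Uptown
Overall: Westside 223/413 = 54.0%, Uptown 174/255 = 68.2% → Uptown
Neither sweeps: Westside wins 1 of 2 groups, Uptown wins 1. Uptown wins overall but not every group — no Simpson reversal.

No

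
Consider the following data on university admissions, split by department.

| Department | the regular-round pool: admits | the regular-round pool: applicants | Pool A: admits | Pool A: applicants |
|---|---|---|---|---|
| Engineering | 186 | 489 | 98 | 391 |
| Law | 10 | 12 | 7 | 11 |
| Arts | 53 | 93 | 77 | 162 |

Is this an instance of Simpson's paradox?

Engineering: the regular-round pool 186/489 = 38.0%, Pool A 98/391 = 25.1% → the regular-round pool
Law: the regular-round pool 10/12 = 83.3%, Pool A 7/11 = 63.6% → the regular-round pool
Arts: the regular-round pool 53/93 = 57.0%, Pool A 77/162 = 47.5% → the regular-round pool
Overall: the regular-round pool 249/594 = 41.9%, Pool A 182/564 = 32.3% → the regular-round pool
The regular-round pool wins overall and in every department group — no reversal.

No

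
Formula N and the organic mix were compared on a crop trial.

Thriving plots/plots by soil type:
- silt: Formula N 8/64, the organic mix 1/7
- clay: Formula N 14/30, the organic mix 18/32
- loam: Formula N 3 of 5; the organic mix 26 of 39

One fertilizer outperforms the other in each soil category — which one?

Silt: Formula N 8/64 = 12.5%, the organic mix 1/7 = 14.3% → the organic mix
Clay: Formula N 14/30 = 46.7%, the organic mix 18/32 = 56.2% → the organic mix
Loam: Formula N 3/5 = 60.0%, the organic mix 26/39 = 66.7% → the organic mix
The organic mix has the higher rate in all 3 groups.

the organic mix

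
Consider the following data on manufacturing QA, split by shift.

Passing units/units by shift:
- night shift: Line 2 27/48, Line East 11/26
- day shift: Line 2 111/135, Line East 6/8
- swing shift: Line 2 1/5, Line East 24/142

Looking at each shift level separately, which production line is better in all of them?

Night shift: Line 2 27/48 = 56.2%, Line East 11/26 = 42.3% → Line 2
Day shift: Line 2 111/135 = 82.2%, Line East 6/8 = 75.0% → Line 2
Swing shift: Line 2 1/5 = 20.0%, Line East 24/142 = 16.9% → Line 2
Line 2 has the higher rate in all 3 groups.

Line 2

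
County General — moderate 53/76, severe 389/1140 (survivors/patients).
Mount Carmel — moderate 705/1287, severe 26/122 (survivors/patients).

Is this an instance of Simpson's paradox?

Moderate: County General 53/76 = 69.7%, Mount Carmel 705/1287 = 54.8% → County General
Severe: County General 389/1140 = 34.1%, Mount Carmel 26/122 = 21.3% → County General
Overall: County General 442/1216 = 36.3%, Mount Carmel 731/1409 = 51.9% → Mount Carmel
County General wins each case group but Mount Carmel wins overall — the comparison reverses. County General's patients skew toward severe, which has a lower base rate.

Yes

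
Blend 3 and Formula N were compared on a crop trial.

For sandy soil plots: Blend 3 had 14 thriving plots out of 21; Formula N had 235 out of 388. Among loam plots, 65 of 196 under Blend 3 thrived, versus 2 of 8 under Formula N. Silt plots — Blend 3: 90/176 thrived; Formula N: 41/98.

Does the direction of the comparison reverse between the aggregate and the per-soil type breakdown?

Yes

Sandy soil: Blend 3 14/21 = 66.7%, Formula N 235/388 = 60.6% → Blend 3
Loam: Blend 3 65/196 = 33.2%, Formula N 2/8 = 25.0% → Blend 3
Silt: Blend 3 90/176 = 51.1%, Formula N 41/98 = 41.8% → Blend 3
Overall: Blend 3 169/393 = 43.0%, Formula N 278/494 = 56.3% → Formula N
Blend 3 wins each soil group but Formula N wins overall — the comparison reverses. Blend 3's plots skew toward loam, which has a lower base rate.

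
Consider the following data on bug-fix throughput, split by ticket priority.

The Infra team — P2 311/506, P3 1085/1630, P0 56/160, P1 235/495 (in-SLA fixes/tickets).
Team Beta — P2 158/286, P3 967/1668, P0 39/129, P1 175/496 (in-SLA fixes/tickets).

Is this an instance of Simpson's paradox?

No

P2: the Infra team 311/506 = 61.5%, Team Beta 158/286 = 55.2% → the Infra team
P3: the Infra team 1085/1630 = 66.6%, Team Beta 967/1668 = 58.0% → the Infra team
P0: the Infra team 56/160 = 35.0%, Team Beta 39/129 = 30.2% → the Infra team
P1: the Infra team 235/495 = 47.5%, Team Beta 175/496 = 35.3% → the Infra team
Overall: the Infra team 1687/2791 = 60.4%, Team Beta 1339/2579 = 51.9% → the Infra team
The Infra team wins overall and in every ticket group — no reversal.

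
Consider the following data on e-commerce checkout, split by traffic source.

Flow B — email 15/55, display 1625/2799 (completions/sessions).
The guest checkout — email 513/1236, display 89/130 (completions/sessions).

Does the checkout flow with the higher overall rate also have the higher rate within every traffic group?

Email: Flow B 15/55 = 27.3%, the guest checkout 513/1236 = 41.5% → the guest checkout
Display: Flow B 1625/2799 = 58.1%, the guest checkout 89/130 = 68.5% → the guest checkout
Overall: Flow B 1640/2854 = 57.5%, the guest checkout 602/1366 = 44.1% → Flow B
The guest checkout wins each traffic group but Flow B wins overall — the comparison reverses. The guest checkout's sessions skew toward email, which has a lower base rate.

No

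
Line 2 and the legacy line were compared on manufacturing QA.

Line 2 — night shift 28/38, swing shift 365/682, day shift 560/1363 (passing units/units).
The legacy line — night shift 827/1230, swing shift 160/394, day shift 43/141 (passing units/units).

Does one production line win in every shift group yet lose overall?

Night shift: Line 2 28/38 = 73.7%, the legacy line 827/1230 = 67.2% → Line 2
Swing shift: Line 2 365/682 = 53.5%, the legacy line 160/394 = 40.6% → Line 2
Day shift: Line 2 560/1363 = 41.1%, the legacy line 43/141 = 30.5% → Line 2
Overall: Line 2 953/2083 = 45.8%, the legacy line 1030/1765 = 58.4% → the legacy line
Line 2 wins each shift group but the legacy line wins overall — the comparison reverses. Line 2's units skew toward day shift, which has a lower base rate.

Yes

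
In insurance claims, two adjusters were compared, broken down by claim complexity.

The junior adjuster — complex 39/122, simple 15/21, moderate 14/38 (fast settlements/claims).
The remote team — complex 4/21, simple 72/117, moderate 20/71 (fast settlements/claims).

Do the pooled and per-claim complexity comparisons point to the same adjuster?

Complex: the junior adjuster 39/122 = 32.0%, the remote team 4/21 = 19.0% → the junior adjuster
Simple: the junior adjuster 15/21 = 71.4%, the remote team 72/117 = 61.5% → the junior adjuster
Moderate: the junior adjuster 14/38 = 36.8%, the remote team 20/71 = 28.2% → the junior adjuster
Overall: the junior adjuster 68/181 = 37.6%, the remote team 96/209 = 45.9% → the remote team
The junior adjuster wins each claim group but the remote team wins overall — the comparison reverses. The junior adjuster's claims skew toward complex, which has a lower base rate.

No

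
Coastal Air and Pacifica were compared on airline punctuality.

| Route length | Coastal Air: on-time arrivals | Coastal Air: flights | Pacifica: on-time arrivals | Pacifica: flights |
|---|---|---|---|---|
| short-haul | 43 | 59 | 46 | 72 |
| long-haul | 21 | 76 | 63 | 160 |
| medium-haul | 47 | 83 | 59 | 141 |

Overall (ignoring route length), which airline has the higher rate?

Short-haul: Coastal Air 43/59 = 72.9%, Pacifica 46/72 = 63.9% → Coastal Air
Long-haul: Coastal Air 21/76 = 27.6%, Pacifica 63/160 = 39.4% → Pacifica
Medium-haul: Coastal Air 47/83 = 56.6%, Pacifica 59/141 = 41.8% → Coastal Air
Overall: Coastal Air 111/218 = 50.9%, Pacifica 168/373 = 45.0% → Coastal Air
(Neither sweeps every route group, but Coastal Air has the higher pooled rate.)

Coastal Air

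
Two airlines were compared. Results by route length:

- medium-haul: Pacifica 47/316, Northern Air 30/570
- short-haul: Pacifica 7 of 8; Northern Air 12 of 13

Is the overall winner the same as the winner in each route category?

No

Medium-haul: Pacifica 47/316 = 14.9%, Northern Air 30/570 = 5.3% → Pacifica
Short-haul: Pacifica 7/8 = 87.5%, Northern Air 12/13 = 92.3% → Northern Air
Overall: Pacifica 54/324 = 16.7%, Northern Air 42/583 = 7.2% → Pacifica
Neither sweeps: Pacifica wins 1 of 2 groups, Northern Air wins 1. Pacifica wins overall but not every group — no Simpson reversal.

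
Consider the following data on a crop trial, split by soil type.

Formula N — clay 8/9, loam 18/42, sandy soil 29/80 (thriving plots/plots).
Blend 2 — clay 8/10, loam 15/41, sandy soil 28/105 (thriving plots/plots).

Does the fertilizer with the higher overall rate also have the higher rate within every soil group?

Yes

Clay: Formula N 8/9 = 88.9%, Blend 2 8/10 = 80.0% → Formula N
Loam: Formula N 18/42 = 42.9%, Blend 2 15/41 = 36.6% → Formula N
Sandy soil: Formula N 29/80 = 36.2%, Blend 2 28/105 = 26.7% → Formula N
Overall: Formula N 55/131 = 42.0%, Blend 2 51/156 = 32.7% → Formula N
Formula N wins overall and in every soil group — no reversal.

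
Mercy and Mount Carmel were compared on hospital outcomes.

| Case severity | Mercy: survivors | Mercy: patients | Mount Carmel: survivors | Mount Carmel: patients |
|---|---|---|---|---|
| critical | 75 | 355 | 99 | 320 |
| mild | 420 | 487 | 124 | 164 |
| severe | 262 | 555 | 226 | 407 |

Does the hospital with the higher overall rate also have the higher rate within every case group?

Critical: Mercy 75/355 = 21.1%, Mount Carmel 99/320 = 30.9% → Mount Carmel
Mild: Mercy 420/487 = 86.2%, Mount Carmel 124/164 = 75.6% → Mercy
Severe: Mercy 262/555 = 47.2%, Mount Carmel 226/407 = 55.5% → Mount Carmel
Overall: Mercy 757/1397 = 54.2%, Mount Carmel 449/891 = 50.4% → Mercy
Neither sweeps: Mercy wins 1 of 3 groups, Mount Carmel wins 2. Mercy wins overall but not every group — no Simpson reversal.

No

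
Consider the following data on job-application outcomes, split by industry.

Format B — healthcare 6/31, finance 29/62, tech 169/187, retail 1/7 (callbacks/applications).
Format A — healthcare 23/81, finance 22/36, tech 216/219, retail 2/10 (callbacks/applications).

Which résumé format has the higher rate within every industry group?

Format A

Healthcare: Format B 6/31 = 19.4%, Format A 23/81 = 28.4% → Format A
Finance: Format B 29/62 = 46.8%, Format A 22/36 = 61.1% → Format A
Tech: Format B 169/187 = 90.4%, Format A 216/219 = 98.6% → Format A
Retail: Format B 1/7 = 14.3%, Format A 2/10 = 20.0% → Format A
Format A has the higher rate in all 4 groups.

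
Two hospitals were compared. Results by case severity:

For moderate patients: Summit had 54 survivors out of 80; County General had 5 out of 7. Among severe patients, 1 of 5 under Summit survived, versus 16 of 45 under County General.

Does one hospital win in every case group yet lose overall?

Yes

Moderate: Summit 54/80 = 67.5%, County General 5/7 = 71.4% → County General
Severe: Summit 1/5 = 20.0%, County General 16/45 = 35.6% → County General
Overall: Summit 55/85 = 64.7%, County General 21/52 = 40.4% → Summit
County General wins each case group but Summit wins overall — the comparison reverses. County General's patients skew toward severe, which has a lower base rate.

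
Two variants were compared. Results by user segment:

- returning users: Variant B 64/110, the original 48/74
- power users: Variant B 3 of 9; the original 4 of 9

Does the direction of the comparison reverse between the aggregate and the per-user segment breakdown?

No

Returning users: Variant B 64/110 = 58.2%, the original 48/74 = 64.9% → the original
Power users: Variant B 3/9 = 33.3%, the original 4/9 = 44.4% → the original
Overall: Variant B 67/119 = 56.3%, the original 52/83 = 62.7% → the original
The original wins overall and in every user group — no reversal.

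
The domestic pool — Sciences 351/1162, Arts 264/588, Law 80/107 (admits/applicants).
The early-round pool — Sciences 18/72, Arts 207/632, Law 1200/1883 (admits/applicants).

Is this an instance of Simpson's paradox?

Yes

Sciences: the domestic pool 351/1162 = 30.2%, the early-round pool 18/72 = 25.0% → the domestic pool
Arts: the domestic pool 264/588 = 44.9%, the early-round pool 207/632 = 32.8% → the domestic pool
Law: the domestic pool 80/107 = 74.8%, the early-round pool 1200/1883 = 63.7% → the domestic pool
Overall: the domestic pool 695/1857 = 37.4%, the early-round pool 1425/2587 = 55.1% → the early-round pool
The domestic pool wins each department group but the early-round pool wins overall — the comparison reverses. The domestic pool's applicants skew toward Sciences, which has a lower base rate.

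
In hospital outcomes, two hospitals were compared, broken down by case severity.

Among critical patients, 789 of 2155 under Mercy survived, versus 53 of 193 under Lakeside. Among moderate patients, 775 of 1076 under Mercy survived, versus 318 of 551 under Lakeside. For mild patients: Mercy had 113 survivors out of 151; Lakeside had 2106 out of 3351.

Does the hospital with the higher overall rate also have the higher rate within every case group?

No

Critical: Mercy 789/2155 = 36.6%, Lakeside 53/193 = 27.5% → Mercy
Moderate: Mercy 775/1076 = 72.0%, Lakeside 318/551 = 57.7% → Mercy
Mild: Mercy 113/151 = 74.8%, Lakeside 2106/3351 = 62.8% → Mercy
Overall: Mercy 1677/3382 = 49.6%, Lakeside 2477/4095 = 60.5% → Lakeside
Mercy wins each case group but Lakeside wins overall — the comparison reverses. Mercy's patients skew toward critical, which has a lower base rate.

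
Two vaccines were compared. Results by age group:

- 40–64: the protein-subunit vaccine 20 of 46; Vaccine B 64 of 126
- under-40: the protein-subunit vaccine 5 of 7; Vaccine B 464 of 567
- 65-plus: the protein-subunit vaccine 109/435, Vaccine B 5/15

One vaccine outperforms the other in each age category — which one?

Vaccine B

40–64: the protein-subunit vaccine 20/46 = 43.5%, Vaccine B 64/126 = 50.8% → Vaccine B
Under-40: the protein-subunit vaccine 5/7 = 71.4%, Vaccine B 464/567 = 81.8% → Vaccine B
65-plus: the protein-subunit vaccine 109/435 = 25.1%, Vaccine B 5/15 = 33.3% → Vaccine B
Vaccine B has the higher rate in all 3 groups.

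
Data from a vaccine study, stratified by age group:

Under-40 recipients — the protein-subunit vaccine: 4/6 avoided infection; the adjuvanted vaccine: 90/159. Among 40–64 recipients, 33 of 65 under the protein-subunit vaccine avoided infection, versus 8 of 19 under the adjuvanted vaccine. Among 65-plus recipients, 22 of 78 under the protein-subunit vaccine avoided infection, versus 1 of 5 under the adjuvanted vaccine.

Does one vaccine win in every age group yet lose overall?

Under-40: the protein-subunit vaccine 4/6 = 66.7%, the adjuvanted vaccine 90/159 = 56.6% → the protein-subunit vaccine
40–64: the protein-subunit vaccine 33/65 = 50.8%, the adjuvanted vaccine 8/19 = 42.1% → the protein-subunit vaccine
65-plus: the protein-subunit vaccine 22/78 = 28.2%, the adjuvanted vaccine 1/5 = 20.0% → the protein-subunit vaccine
Overall: the protein-subunit vaccine 59/149 = 39.6%, the adjuvanted vaccine 99/183 = 54.1% → the adjuvanted vaccine
The protein-subunit vaccine wins each age group but the adjuvanted vaccine wins overall — the comparison reverses. The protein-subunit vaccine's recipients skew toward 65-plus, which has a lower base rate.

Yes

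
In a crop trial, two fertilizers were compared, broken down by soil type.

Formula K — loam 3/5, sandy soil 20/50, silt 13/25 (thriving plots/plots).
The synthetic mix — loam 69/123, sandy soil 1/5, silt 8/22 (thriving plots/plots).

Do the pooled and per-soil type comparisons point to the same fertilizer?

Loam: Formula K 3/5 = 60.0%, the synthetic mix 69/123 = 56.1% → Formula K
Sandy soil: Formula K 20/50 = 40.0%, the synthetic mix 1/5 = 20.0% → Formula K
Silt: Formula K 13/25 = 52.0%, the synthetic mix 8/22 = 36.4% → Formula K
Overall: Formula K 36/80 = 45.0%, the synthetic mix 78/150 = 52.0% → the synthetic mix
Formula K wins each soil group but the synthetic mix wins overall — the comparison reverses. Formula K's plots skew toward sandy soil, which has a lower base rate.

No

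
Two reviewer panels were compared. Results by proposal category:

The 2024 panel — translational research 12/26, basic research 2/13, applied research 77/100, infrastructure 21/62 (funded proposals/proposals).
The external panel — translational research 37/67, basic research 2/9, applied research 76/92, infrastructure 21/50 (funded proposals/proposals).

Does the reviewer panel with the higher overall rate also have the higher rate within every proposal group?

Translational research: the 2024 panel 12/26 = 46.2%, the external panel 37/67 = 55.2% → the external panel
Basic research: the 2024 panel 2/13 = 15.4%, the external panel 2/9 = 22.2% → the external panel
Applied research: the 2024 panel 77/100 = 77.0%, the external panel 76/92 = 82.6% → the external panel
Infrastructure: the 2024 panel 21/62 = 33.9%, the external panel 21/50 = 42.0% → the external panel
Overall: the 2024 panel 112/201 = 55.7%, the external panel 136/218 = 62.4% → the external panel
The external panel wins overall and in every proposal group — no reversal.

Yes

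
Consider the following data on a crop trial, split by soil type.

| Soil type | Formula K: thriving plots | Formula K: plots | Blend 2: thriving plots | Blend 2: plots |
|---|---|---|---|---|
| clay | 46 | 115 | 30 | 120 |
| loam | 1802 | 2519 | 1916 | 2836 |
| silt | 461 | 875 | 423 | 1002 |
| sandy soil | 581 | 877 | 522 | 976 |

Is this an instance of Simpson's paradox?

No

Clay: Formula K 46/115 = 40.0%, Blend 2 30/120 = 25.0% → Formula K
Loam: Formula K 1802/2519 = 71.5%, Blend 2 1916/2836 = 67.6% → Formula K
Silt: Formula K 461/875 = 52.7%, Blend 2 423/1002 = 42.2% → Formula K
Sandy soil: Formula K 581/877 = 66.2%, Blend 2 522/976 = 53.5% → Formula K
Overall: Formula K 2890/4386 = 65.9%, Blend 2 2891/4934 = 58.6% → Formula K
Formula K wins overall and in every soil group — no reversal.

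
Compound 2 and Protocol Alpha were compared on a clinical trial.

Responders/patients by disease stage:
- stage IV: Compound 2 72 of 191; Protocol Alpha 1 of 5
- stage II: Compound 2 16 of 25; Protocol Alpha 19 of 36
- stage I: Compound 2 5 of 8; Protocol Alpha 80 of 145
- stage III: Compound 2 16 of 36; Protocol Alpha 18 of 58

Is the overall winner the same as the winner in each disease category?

No

Stage IV: Compound 2 72/191 = 37.7%, Protocol Alpha 1/5 = 20.0% → Compound 2
Stage II: Compound 2 16/25 = 64.0%, Protocol Alpha 19/36 = 52.8% → Compound 2
Stage I: Compound 2 5/8 = 62.5%, Protocol Alpha 80/145 = 55.2% → Compound 2
Stage III: Compound 2 16/36 = 44.4%, Protocol Alpha 18/58 = 31.0% → Compound 2
Overall: Compound 2 109/260 = 41.9%, Protocol Alpha 118/244 = 48.4% → Protocol Alpha
Compound 2 wins each disease group but Protocol Alpha wins overall — the comparison reverses. Compound 2's patients skew toward stage IV, which has a lower base rate.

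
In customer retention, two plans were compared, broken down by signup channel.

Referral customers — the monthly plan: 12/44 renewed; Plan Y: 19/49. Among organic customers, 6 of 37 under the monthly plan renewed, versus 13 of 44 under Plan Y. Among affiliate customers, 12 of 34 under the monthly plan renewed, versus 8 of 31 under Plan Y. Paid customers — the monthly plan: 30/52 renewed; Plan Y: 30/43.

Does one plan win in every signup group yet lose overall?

Referral: the monthly plan 12/44 = 27.3%, Plan Y 19/49 = 38.8% → Plan Y
Organic: the monthly plan 6/37 = 16.2%, Plan Y 13/44 = 29.5% → Plan Y
Affiliate: the monthly plan 12/34 = 35.3%, Plan Y 8/31 = 25.8% → the monthly plan
Paid: the monthly plan 30/52 = 57.7%, Plan Y 30/43 = 69.8% → Plan Y
Overall: the monthly plan 60/167 = 35.9%, Plan Y 70/167 = 41.9% → Plan Y
Neither sweeps: the monthly plan wins 1 of 4 groups, Plan Y wins 3. Plan Y wins overall but not every group — no Simpson reversal.

No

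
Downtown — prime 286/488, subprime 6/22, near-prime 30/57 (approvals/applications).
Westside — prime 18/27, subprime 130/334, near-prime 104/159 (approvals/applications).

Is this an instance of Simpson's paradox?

Prime: Downtown 286/488 = 58.6%, Westside 18/27 = 66.7% → Westside
Subprime: Downtown 6/22 = 27.3%, Westside 130/334 = 38.9% → Westside
Near-prime: Downtown 30/57 = 52.6%, Westside 104/159 = 65.4% → Westside
Overall: Downtown 322/567 = 56.8%, Westside 252/520 = 48.5% → Downtown
Westside wins each credit group but Downtown wins overall — the comparison reverses. Westside's applications skew toward subprime, which has a lower base rate.

Yes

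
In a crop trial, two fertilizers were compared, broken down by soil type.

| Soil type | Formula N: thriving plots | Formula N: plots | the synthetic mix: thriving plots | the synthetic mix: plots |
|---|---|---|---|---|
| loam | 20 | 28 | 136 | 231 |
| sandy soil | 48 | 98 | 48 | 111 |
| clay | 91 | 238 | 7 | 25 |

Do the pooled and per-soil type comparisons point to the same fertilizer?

No

Loam: Formula N 20/28 = 71.4%, the synthetic mix 136/231 = 58.9% → Formula N
Sandy soil: Formula N 48/98 = 49.0%, the synthetic mix 48/111 = 43.2% → Formula N
Clay: Formula N 91/238 = 38.2%, the synthetic mix 7/25 = 28.0% → Formula N
Overall: Formula N 159/364 = 43.7%, the synthetic mix 191/367 = 52.0% → the synthetic mix
Formula N wins each soil group but the synthetic mix wins overall — the comparison reverses. Formula N's plots skew toward clay, which has a lower base rate.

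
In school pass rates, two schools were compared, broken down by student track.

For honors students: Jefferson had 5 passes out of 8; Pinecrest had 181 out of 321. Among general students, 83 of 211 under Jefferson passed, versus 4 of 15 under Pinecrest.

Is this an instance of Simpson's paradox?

Yes

Honors: Jefferson 5/8 = 62.5%, Pinecrest 181/321 = 56.4% → Jefferson
General: Jefferson 83/211 = 39.3%, Pinecrest 4/15 = 26.7% → Jefferson
Overall: Jefferson 88/219 = 40.2%, Pinecrest 185/336 = 55.1% → Pinecrest
Jefferson wins each student group but Pinecrest wins overall — the comparison reverses. Jefferson's students skew toward general, which has a lower base rate.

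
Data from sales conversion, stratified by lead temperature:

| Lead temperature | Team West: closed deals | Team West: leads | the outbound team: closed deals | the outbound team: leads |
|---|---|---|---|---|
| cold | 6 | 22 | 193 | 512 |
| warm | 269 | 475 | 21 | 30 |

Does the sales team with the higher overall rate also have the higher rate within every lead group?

Cold: Team West 6/22 = 27.3%, the outbound team 193/512 = 37.7% → the outbound team
Warm: Team West 269/475 = 56.6%, the outbound team 21/30 = 70.0% → the outbound team
Overall: Team West 275/497 = 55.3%, the outbound team 214/542 = 39.5% → Team West
The outbound team wins each lead group but Team West wins overall — the comparison reverses. The outbound team's leads skew toward cold, which has a lower base rate.

No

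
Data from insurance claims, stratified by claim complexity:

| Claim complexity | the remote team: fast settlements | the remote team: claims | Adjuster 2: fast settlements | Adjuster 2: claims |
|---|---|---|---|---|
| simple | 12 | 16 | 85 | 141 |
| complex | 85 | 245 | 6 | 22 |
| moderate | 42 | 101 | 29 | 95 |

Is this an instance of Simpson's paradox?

Yes

Simple: the remote team 12/16 = 75.0%, Adjuster 2 85/141 = 60.3% → the remote team
Complex: the remote team 85/245 = 34.7%, Adjuster 2 6/22 = 27.3% → the remote team
Moderate: the remote team 42/101 = 41.6%, Adjuster 2 29/95 = 30.5% → the remote team
Overall: the remote team 139/362 = 38.4%, Adjuster 2 120/258 = 46.5% → Adjuster 2
The remote team wins each claim group but Adjuster 2 wins overall — the comparison reverses. The remote team's claims skew toward complex, which has a lower base rate.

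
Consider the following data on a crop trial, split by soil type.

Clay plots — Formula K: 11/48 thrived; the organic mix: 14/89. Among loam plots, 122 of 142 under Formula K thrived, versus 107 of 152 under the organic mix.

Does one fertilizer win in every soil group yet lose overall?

Clay: Formula K 11/48 = 22.9%, the organic mix 14/89 = 15.7% → Formula K
Loam: Formula K 122/142 = 85.9%, the organic mix 107/152 = 70.4% → Formula K
Overall: Formula K 133/190 = 70.0%, the organic mix 121/241 = 50.2% → Formula K
Formula K wins overall and in every soil group — no reversal.

No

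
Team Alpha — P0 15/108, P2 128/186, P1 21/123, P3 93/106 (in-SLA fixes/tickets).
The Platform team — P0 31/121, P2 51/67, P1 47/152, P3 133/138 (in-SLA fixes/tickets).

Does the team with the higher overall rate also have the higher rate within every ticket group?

P0: Team Alpha 15/108 = 13.9%, the Platform team 31/121 = 25.6% → the Platform team
P2: Team Alpha 128/186 = 68.8%, the Platform team 51/67 = 76.1% → the Platform team
P1: Team Alpha 21/123 = 17.1%, the Platform team 47/152 = 30.9% → the Platform team
P3: Team Alpha 93/106 = 87.7%, the Platform team 133/138 = 96.4% → the Platform team
Overall: Team Alpha 257/523 = 49.1%, the Platform team 262/478 = 54.8% → the Platform team
The Platform team wins overall and in every ticket group — no reversal.

Yes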